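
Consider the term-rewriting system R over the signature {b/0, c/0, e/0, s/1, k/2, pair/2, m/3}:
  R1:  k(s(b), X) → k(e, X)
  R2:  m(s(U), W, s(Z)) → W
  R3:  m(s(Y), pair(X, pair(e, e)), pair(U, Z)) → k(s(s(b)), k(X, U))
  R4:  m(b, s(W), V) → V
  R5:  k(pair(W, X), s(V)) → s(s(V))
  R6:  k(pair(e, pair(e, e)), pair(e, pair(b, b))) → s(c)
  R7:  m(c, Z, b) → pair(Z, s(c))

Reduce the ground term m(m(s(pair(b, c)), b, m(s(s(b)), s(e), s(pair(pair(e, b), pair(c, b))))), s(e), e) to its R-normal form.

e

1. m(m(s(pair(b, c)), b, m(s(s(b)), s(e), s(pair(pair(e, b), pair(c, b))))), s(e), e)  →  m(m(s(pair(b, c)), b, s(e)), s(e), e)   [R2 at 1.3]
2. m(m(s(pair(b, c)), b, s(e)), s(e), e)  →  m(b, s(e), e)   [R2 at 1]
3. m(b, s(e), e)  →  e   [R4 at ε]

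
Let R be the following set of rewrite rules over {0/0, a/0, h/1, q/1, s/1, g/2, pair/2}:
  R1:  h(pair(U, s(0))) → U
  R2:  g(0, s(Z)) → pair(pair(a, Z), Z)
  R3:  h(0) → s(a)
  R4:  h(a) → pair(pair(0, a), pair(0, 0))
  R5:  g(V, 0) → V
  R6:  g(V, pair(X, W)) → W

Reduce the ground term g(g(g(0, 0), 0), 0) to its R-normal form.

1. g(g(g(0, 0), 0), 0)  →  g(g(0, 0), 0)   [R5 at ε]
2. g(g(0, 0), 0)  →  g(0, 0)   [R5 at ε]
3. g(0, 0)  →  0   [R5 at ε]

0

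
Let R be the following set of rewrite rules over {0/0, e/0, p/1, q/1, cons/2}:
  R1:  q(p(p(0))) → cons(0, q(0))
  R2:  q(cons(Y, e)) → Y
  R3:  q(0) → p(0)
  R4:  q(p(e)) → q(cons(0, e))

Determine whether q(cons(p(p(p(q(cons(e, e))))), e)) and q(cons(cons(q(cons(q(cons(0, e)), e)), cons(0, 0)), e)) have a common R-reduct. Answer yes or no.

Reduce t₁ = q(cons(p(p(p(q(cons(e, e))))), e)):
1. q(cons(p(p(p(q(cons(e, e))))), e))  →  p(p(p(q(cons(e, e)))))   [R2 at ε]
2. p(p(p(q(cons(e, e)))))  →  p(p(p(e)))   [R2 at 1.1.1]

Reduce t₂ = q(cons(cons(q(cons(q(cons(0, e)), e)), cons(0, 0)), e)):
1. q(cons(cons(q(cons(q(cons(0, e)), e)), cons(0, 0)), e))  →  cons(q(cons(q(cons(0, e)), e)), cons(0, 0))   [R2 at ε]
2. cons(q(cons(q(cons(0, e)), e)), cons(0, 0))  →  cons(q(cons(0, e)), cons(0, 0))   [R2 at 1]
3. cons(q(cons(0, e)), cons(0, 0))  →  cons(0, cons(0, 0))   [R2 at 1]

no — NF(t₁) = p(p(p(e))), NF(t₂) = cons(0, cons(0, 0))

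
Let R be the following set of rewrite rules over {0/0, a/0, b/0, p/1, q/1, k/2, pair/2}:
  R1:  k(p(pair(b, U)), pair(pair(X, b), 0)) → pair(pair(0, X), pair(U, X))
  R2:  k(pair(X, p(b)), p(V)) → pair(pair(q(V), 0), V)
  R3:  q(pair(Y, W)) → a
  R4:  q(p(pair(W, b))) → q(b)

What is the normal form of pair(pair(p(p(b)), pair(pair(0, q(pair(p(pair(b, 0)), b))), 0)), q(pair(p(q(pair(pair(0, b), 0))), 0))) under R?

1. pair(pair(p(p(b)), pair(pair(0, q(pair(p(pair(b, 0)), b))), 0)), q(pair(p(q(pair(pair(0, b), 0))), 0)))  →  pair(pair(p(p(b)), pair(pair(0, a), 0)), q(pair(p(q(pair(pair(0, b), 0))), 0)))   [R3 at 1.2.1.2]
2. pair(pair(p(p(b)), pair(pair(0, a), 0)), q(pair(p(q(pair(pair(0, b), 0))), 0)))  →  pair(pair(p(p(b)), pair(pair(0, a), 0)), a)   [R3 at 2]

pair(pair(p(p(b)), pair(pair(0, a), 0)), a)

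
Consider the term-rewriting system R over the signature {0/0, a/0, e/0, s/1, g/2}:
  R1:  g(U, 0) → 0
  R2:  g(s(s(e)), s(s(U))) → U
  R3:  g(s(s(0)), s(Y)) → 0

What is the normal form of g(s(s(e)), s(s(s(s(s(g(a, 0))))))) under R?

1. g(s(s(e)), s(s(s(s(s(g(a, 0)))))))  →  s(s(s(g(a, 0))))   [R2 at ε]
2. s(s(s(g(a, 0))))  →  s(s(s(0)))   [R1 at 1.1.1]

s(s(s(0)))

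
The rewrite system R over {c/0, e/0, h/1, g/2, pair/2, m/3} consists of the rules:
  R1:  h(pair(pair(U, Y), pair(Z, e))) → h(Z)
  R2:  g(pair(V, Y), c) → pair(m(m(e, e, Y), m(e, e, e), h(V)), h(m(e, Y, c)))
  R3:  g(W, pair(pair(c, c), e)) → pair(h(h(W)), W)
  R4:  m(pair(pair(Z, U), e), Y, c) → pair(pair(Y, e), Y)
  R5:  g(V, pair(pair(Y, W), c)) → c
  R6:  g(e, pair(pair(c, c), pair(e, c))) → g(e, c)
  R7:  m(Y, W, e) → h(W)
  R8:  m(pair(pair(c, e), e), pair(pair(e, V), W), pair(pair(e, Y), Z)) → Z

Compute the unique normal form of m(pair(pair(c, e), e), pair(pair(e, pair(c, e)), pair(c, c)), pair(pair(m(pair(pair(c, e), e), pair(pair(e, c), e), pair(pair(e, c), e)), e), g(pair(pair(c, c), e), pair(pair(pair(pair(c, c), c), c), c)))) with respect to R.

c

1. m(pair(pair(c, e), e), pair(pair(e, pair(c, e)), pair(c, c)), pair(pair(m(pair(pair(c, e), e), pair(pair(e, c), e), pair(pair(e, c), e)), e), g(pair(pair(c, c), e), pair(pair(pair(pair(c, c), c), c), c))))  →  m(pair(pair(c, e), e), pair(pair(e, pair(c, e)), pair(c, c)), pair(pair(e, e), g(pair(pair(c, c), e), pair(pair(pair(pair(c, c), c), c), c))))   [R8 at 3.1.1]
2. m(pair(pair(c, e), e), pair(pair(e, pair(c, e)), pair(c, c)), pair(pair(e, e), g(pair(pair(c, c), e), pair(pair(pair(pair(c, c), c), c), c))))  →  g(pair(pair(c, c), e), pair(pair(pair(pair(c, c), c), c), c))   [R8 at ε]
3. g(pair(pair(c, c), e), pair(pair(pair(pair(c, c), c), c), c))  →  c   [R5 at ε]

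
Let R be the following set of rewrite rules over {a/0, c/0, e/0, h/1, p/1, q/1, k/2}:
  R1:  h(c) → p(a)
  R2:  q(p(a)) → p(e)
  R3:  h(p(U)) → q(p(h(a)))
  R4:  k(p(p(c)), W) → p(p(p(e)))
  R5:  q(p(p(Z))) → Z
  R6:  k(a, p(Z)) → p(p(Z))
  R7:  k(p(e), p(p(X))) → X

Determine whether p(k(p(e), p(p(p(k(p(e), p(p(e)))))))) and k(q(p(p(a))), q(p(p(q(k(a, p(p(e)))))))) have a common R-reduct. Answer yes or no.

Reduce t₁ = p(k(p(e), p(p(p(k(p(e), p(p(e)))))))):
1. p(k(p(e), p(p(p(k(p(e), p(p(e))))))))  →  p(p(k(p(e), p(p(e)))))   [R7 at 1]
2. p(p(k(p(e), p(p(e)))))  →  p(p(e))   [R7 at 1.1]

Reduce t₂ = k(q(p(p(a))), q(p(p(q(k(a, p(p(e)))))))):
1. k(q(p(p(a))), q(p(p(q(k(a, p(p(e))))))))  →  k(a, q(p(p(q(k(a, p(p(e))))))))   [R5 at 1]
2. k(a, q(p(p(q(k(a, p(p(e))))))))  →  k(a, q(k(a, p(p(e)))))   [R5 at 2]
3. k(a, q(k(a, p(p(e)))))  →  k(a, q(p(p(p(e)))))   [R6 at 2.1]
4. k(a, q(p(p(p(e)))))  →  k(a, p(e))   [R5 at 2]
5. k(a, p(e))  →  p(p(e))   [R6 at ε]

yes — NF(t₁) = p(p(e)), NF(t₂) = p(p(e))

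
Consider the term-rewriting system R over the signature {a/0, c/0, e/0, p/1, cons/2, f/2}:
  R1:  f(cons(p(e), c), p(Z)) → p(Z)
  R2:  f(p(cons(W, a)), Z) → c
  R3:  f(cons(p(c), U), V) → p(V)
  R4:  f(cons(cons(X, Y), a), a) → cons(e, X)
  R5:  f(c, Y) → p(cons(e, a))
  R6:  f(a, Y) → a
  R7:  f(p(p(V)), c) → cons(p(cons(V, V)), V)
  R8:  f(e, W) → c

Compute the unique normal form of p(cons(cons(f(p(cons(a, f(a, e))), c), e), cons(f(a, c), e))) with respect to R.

p(cons(cons(c, e), cons(a, e)))

1. p(cons(cons(f(p(cons(a, f(a, e))), c), e), cons(f(a, c), e)))  →  p(cons(cons(f(p(cons(a, a)), c), e), cons(f(a, c), e)))   [R6 at 1.1.1.1.1.2]
2. p(cons(cons(f(p(cons(a, a)), c), e), cons(f(a, c), e)))  →  p(cons(cons(c, e), cons(f(a, c), e)))   [R2 at 1.1.1]
3. p(cons(cons(c, e), cons(f(a, c), e)))  →  p(cons(cons(c, e), cons(a, e)))   [R6 at 1.2.1]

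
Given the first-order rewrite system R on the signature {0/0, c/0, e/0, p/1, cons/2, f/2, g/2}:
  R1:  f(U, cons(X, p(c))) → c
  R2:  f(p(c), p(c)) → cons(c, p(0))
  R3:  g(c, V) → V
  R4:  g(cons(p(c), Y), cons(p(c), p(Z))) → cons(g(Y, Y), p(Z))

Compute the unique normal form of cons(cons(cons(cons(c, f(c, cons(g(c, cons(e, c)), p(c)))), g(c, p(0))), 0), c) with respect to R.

cons(cons(cons(cons(c, c), p(0)), 0), c)

1. cons(cons(cons(cons(c, f(c, cons(g(c, cons(e, c)), p(c)))), g(c, p(0))), 0), c)  →  cons(cons(cons(cons(c, c), g(c, p(0))), 0), c)   [R1 at 1.1.1.2]
2. cons(cons(cons(cons(c, c), g(c, p(0))), 0), c)  →  cons(cons(cons(cons(c, c), p(0)), 0), c)   [R3 at 1.1.2]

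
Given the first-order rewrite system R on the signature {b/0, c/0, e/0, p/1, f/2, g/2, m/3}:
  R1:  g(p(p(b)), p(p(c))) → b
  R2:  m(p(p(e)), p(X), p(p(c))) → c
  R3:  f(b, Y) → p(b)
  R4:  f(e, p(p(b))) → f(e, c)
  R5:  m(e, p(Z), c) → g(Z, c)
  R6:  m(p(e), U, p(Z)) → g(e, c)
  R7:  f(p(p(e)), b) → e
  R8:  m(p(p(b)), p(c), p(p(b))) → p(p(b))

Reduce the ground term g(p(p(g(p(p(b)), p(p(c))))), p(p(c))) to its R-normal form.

b

1. g(p(p(g(p(p(b)), p(p(c))))), p(p(c)))  →  g(p(p(b)), p(p(c)))   [R1 at 1.1.1]
2. g(p(p(b)), p(p(c)))  →  b   [R1 at ε]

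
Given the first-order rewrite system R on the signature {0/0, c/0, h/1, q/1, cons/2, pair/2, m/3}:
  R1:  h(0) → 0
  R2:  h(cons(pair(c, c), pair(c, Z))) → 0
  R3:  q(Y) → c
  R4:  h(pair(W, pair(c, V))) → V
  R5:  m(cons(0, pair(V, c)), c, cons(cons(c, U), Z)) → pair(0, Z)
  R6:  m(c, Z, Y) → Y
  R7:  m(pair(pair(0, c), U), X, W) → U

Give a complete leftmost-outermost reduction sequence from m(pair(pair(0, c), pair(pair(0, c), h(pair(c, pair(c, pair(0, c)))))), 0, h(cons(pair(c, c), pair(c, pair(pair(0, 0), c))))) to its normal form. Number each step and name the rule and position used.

1. m(pair(pair(0, c), pair(pair(0, c), h(pair(c, pair(c, pair(0, c)))))), 0, h(cons(pair(c, c), pair(c, pair(pair(0, 0), c)))))  →  pair(pair(0, c), h(pair(c, pair(c, pair(0, c)))))   [R7 at ε]
2. pair(pair(0, c), h(pair(c, pair(c, pair(0, c)))))  →  pair(pair(0, c), pair(0, c))   [R4 at 2]

pair(pair(0, c), pair(0, c))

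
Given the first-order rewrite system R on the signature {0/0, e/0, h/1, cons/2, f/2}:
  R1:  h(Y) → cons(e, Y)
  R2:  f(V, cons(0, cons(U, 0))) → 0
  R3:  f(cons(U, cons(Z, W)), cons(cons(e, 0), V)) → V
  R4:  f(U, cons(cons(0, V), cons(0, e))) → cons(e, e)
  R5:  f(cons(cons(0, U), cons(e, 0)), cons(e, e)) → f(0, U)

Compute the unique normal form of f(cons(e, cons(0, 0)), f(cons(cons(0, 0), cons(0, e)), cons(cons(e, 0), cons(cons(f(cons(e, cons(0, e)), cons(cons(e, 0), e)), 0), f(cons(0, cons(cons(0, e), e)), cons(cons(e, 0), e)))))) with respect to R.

e

1. f(cons(e, cons(0, 0)), f(cons(cons(0, 0), cons(0, e)), cons(cons(e, 0), cons(cons(f(cons(e, cons(0, e)), cons(cons(e, 0), e)), 0), f(cons(0, cons(cons(0, e), e)), cons(cons(e, 0), e))))))  →  f(cons(e, cons(0, 0)), cons(cons(f(cons(e, cons(0, e)), cons(cons(e, 0), e)), 0), f(cons(0, cons(cons(0, e), e)), cons(cons(e, 0), e))))   [R3 at 2]
2. f(cons(e, cons(0, 0)), cons(cons(f(cons(e, cons(0, e)), cons(cons(e, 0), e)), 0), f(cons(0, cons(cons(0, e), e)), cons(cons(e, 0), e))))  →  f(cons(e, cons(0, 0)), cons(cons(e, 0), f(cons(0, cons(cons(0, e), e)), cons(cons(e, 0), e))))   [R3 at 2.1.1]
3. f(cons(e, cons(0, 0)), cons(cons(e, 0), f(cons(0, cons(cons(0, e), e)), cons(cons(e, 0), e))))  →  f(cons(0, cons(cons(0, e), e)), cons(cons(e, 0), e))   [R3 at ε]
4. f(cons(0, cons(cons(0, e), e)), cons(cons(e, 0), e))  →  e   [R3 at ε]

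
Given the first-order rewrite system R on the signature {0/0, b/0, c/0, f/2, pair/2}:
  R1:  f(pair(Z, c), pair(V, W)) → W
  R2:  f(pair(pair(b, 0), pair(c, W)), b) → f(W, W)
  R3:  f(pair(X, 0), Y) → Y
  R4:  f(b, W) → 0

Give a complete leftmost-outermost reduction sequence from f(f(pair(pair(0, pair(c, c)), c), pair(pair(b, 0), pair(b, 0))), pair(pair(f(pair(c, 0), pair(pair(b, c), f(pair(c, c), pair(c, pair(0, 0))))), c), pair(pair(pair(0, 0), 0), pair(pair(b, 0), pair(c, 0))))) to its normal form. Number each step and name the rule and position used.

1. f(f(pair(pair(0, pair(c, c)), c), pair(pair(b, 0), pair(b, 0))), pair(pair(f(pair(c, 0), pair(pair(b, c), f(pair(c, c), pair(c, pair(0, 0))))), c), pair(pair(pair(0, 0), 0), pair(pair(b, 0), pair(c, 0)))))  →  f(pair(b, 0), pair(pair(f(pair(c, 0), pair(pair(b, c), f(pair(c, c), pair(c, pair(0, 0))))), c), pair(pair(pair(0, 0), 0), pair(pair(b, 0), pair(c, 0)))))   [R1 at 1]
2. f(pair(b, 0), pair(pair(f(pair(c, 0), pair(pair(b, c), f(pair(c, c), pair(c, pair(0, 0))))), c), pair(pair(pair(0, 0), 0), pair(pair(b, 0), pair(c, 0)))))  →  pair(pair(f(pair(c, 0), pair(pair(b, c), f(pair(c, c), pair(c, pair(0, 0))))), c), pair(pair(pair(0, 0), 0), pair(pair(b, 0), pair(c, 0))))   [R3 at ε]
3. pair(pair(f(pair(c, 0), pair(pair(b, c), f(pair(c, c), pair(c, pair(0, 0))))), c), pair(pair(pair(0, 0), 0), pair(pair(b, 0), pair(c, 0))))  →  pair(pair(pair(pair(b, c), f(pair(c, c), pair(c, pair(0, 0)))), c), pair(pair(pair(0, 0), 0), pair(pair(b, 0), pair(c, 0))))   [R3 at 1.1]
4. pair(pair(pair(pair(b, c), f(pair(c, c), pair(c, pair(0, 0)))), c), pair(pair(pair(0, 0), 0), pair(pair(b, 0), pair(c, 0))))  →  pair(pair(pair(pair(b, c), pair(0, 0)), c), pair(pair(pair(0, 0), 0), pair(pair(b, 0), pair(c, 0))))   [R1 at 1.1.2]

pair(pair(pair(pair(b, c), pair(0, 0)), c), pair(pair(pair(0, 0), 0), pair(pair(b, 0), pair(c, 0))))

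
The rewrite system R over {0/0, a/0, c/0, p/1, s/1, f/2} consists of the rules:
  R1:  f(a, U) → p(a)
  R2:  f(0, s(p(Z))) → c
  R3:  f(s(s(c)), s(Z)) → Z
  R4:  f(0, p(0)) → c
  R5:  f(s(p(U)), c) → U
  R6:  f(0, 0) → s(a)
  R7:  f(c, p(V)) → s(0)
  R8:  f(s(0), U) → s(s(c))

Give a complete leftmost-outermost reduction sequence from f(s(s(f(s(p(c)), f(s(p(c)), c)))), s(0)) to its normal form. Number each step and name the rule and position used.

0

1. f(s(s(f(s(p(c)), f(s(p(c)), c)))), s(0))  →  f(s(s(f(s(p(c)), c))), s(0))   [R5 at 1.1.1.2]
2. f(s(s(f(s(p(c)), c))), s(0))  →  f(s(s(c)), s(0))   [R5 at 1.1.1]
3. f(s(s(c)), s(0))  →  0   [R3 at ε]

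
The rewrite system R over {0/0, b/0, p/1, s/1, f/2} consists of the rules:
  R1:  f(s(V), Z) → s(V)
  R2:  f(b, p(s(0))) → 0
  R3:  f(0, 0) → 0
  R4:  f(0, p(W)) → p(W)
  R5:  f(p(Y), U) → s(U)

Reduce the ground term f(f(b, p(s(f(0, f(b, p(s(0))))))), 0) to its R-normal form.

0

1. f(f(b, p(s(f(0, f(b, p(s(0))))))), 0)  →  f(f(b, p(s(f(0, 0)))), 0)   [R2 at 1.2.1.1.2]
2. f(f(b, p(s(f(0, 0)))), 0)  →  f(f(b, p(s(0))), 0)   [R3 at 1.2.1.1]
3. f(f(b, p(s(0))), 0)  →  f(0, 0)   [R2 at 1]
4. f(0, 0)  →  0   [R3 at ε]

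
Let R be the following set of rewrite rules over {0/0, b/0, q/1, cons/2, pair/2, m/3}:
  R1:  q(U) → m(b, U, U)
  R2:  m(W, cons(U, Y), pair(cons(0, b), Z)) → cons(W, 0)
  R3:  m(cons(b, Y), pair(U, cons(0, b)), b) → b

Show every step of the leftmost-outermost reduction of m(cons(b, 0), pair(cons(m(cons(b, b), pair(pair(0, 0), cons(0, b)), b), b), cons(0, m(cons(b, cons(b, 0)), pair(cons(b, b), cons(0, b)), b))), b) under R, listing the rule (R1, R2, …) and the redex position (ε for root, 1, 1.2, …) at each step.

b

1. m(cons(b, 0), pair(cons(m(cons(b, b), pair(pair(0, 0), cons(0, b)), b), b), cons(0, m(cons(b, cons(b, 0)), pair(cons(b, b), cons(0, b)), b))), b)  →  m(cons(b, 0), pair(cons(b, b), cons(0, m(cons(b, cons(b, 0)), pair(cons(b, b), cons(0, b)), b))), b)   [R3 at 2.1.1]
2. m(cons(b, 0), pair(cons(b, b), cons(0, m(cons(b, cons(b, 0)), pair(cons(b, b), cons(0, b)), b))), b)  →  m(cons(b, 0), pair(cons(b, b), cons(0, b)), b)   [R3 at 2.2.2]
3. m(cons(b, 0), pair(cons(b, b), cons(0, b)), b)  →  b   [R3 at ε]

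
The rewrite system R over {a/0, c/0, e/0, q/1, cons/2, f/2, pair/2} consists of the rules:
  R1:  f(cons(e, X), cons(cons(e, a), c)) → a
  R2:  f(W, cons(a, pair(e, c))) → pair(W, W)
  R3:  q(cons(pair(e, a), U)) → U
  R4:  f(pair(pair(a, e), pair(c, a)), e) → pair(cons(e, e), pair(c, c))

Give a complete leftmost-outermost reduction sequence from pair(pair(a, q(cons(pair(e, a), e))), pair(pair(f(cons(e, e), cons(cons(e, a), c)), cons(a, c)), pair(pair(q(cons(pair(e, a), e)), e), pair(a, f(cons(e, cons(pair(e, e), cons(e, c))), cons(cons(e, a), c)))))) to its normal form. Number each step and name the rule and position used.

1. pair(pair(a, q(cons(pair(e, a), e))), pair(pair(f(cons(e, e), cons(cons(e, a), c)), cons(a, c)), pair(pair(q(cons(pair(e, a), e)), e), pair(a, f(cons(e, cons(pair(e, e), cons(e, c))), cons(cons(e, a), c))))))  →  pair(pair(a, e), pair(pair(f(cons(e, e), cons(cons(e, a), c)), cons(a, c)), pair(pair(q(cons(pair(e, a), e)), e), pair(a, f(cons(e, cons(pair(e, e), cons(e, c))), cons(cons(e, a), c))))))   [R3 at 1.2]
2. pair(pair(a, e), pair(pair(f(cons(e, e), cons(cons(e, a), c)), cons(a, c)), pair(pair(q(cons(pair(e, a), e)), e), pair(a, f(cons(e, cons(pair(e, e), cons(e, c))), cons(cons(e, a), c))))))  →  pair(pair(a, e), pair(pair(a, cons(a, c)), pair(pair(q(cons(pair(e, a), e)), e), pair(a, f(cons(e, cons(pair(e, e), cons(e, c))), cons(cons(e, a), c))))))   [R1 at 2.1.1]
3. pair(pair(a, e), pair(pair(a, cons(a, c)), pair(pair(q(cons(pair(e, a), e)), e), pair(a, f(cons(e, cons(pair(e, e), cons(e, c))), cons(cons(e, a), c))))))  →  pair(pair(a, e), pair(pair(a, cons(a, c)), pair(pair(e, e), pair(a, f(cons(e, cons(pair(e, e), cons(e, c))), cons(cons(e, a), c))))))   [R3 at 2.2.1.1]
4. pair(pair(a, e), pair(pair(a, cons(a, c)), pair(pair(e, e), pair(a, f(cons(e, cons(pair(e, e), cons(e, c))), cons(cons(e, a), c))))))  →  pair(pair(a, e), pair(pair(a, cons(a, c)), pair(pair(e, e), pair(a, a))))   [R1 at 2.2.2.2]

pair(pair(a, e), pair(pair(a, cons(a, c)), pair(pair(e, e), pair(a, a))))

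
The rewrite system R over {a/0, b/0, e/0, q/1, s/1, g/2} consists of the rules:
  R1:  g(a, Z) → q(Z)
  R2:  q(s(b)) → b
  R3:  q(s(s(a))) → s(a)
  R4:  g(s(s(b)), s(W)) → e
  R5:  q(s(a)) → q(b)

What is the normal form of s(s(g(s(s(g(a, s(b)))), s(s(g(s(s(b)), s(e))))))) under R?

s(s(e))

1. s(s(g(s(s(g(a, s(b)))), s(s(g(s(s(b)), s(e)))))))  →  s(s(g(s(s(q(s(b)))), s(s(g(s(s(b)), s(e)))))))   [R1 at 1.1.1.1.1]
2. s(s(g(s(s(q(s(b)))), s(s(g(s(s(b)), s(e)))))))  →  s(s(g(s(s(b)), s(s(g(s(s(b)), s(e)))))))   [R2 at 1.1.1.1.1]
3. s(s(g(s(s(b)), s(s(g(s(s(b)), s(e)))))))  →  s(s(e))   [R4 at 1.1]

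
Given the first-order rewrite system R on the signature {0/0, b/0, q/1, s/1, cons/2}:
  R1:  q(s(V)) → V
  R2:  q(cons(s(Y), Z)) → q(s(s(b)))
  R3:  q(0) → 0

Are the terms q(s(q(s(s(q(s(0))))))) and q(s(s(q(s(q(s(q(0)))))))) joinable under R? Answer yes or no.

yes — NF(t₁) = s(0), NF(t₂) = s(0)

Reduce t₁ = q(s(q(s(s(q(s(0))))))):
1. q(s(q(s(s(q(s(0)))))))  →  q(s(s(q(s(0)))))   [R1 at ε]
2. q(s(s(q(s(0)))))  →  s(q(s(0)))   [R1 at ε]
3. s(q(s(0)))  →  s(0)   [R1 at 1]

Reduce t₂ = q(s(s(q(s(q(s(q(0)))))))):
1. q(s(s(q(s(q(s(q(0))))))))  →  s(q(s(q(s(q(0))))))   [R1 at ε]
2. s(q(s(q(s(q(0))))))  →  s(q(s(q(0))))   [R1 at 1]
3. s(q(s(q(0))))  →  s(q(0))   [R1 at 1]
4. s(q(0))  →  s(0)   [R3 at 1]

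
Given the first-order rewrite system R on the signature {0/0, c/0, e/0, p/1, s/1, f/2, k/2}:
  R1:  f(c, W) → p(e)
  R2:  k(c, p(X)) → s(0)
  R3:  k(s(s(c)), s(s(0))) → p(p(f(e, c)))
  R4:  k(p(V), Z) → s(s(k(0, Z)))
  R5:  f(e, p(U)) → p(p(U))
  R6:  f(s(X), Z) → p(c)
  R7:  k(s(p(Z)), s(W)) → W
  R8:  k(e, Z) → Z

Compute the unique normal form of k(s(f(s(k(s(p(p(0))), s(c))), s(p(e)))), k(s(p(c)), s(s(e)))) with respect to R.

1. k(s(f(s(k(s(p(p(0))), s(c))), s(p(e)))), k(s(p(c)), s(s(e))))  →  k(s(p(c)), k(s(p(c)), s(s(e))))   [R6 at 1.1]
2. k(s(p(c)), k(s(p(c)), s(s(e))))  →  k(s(p(c)), s(e))   [R7 at 2]
3. k(s(p(c)), s(e))  →  e   [R7 at ε]

e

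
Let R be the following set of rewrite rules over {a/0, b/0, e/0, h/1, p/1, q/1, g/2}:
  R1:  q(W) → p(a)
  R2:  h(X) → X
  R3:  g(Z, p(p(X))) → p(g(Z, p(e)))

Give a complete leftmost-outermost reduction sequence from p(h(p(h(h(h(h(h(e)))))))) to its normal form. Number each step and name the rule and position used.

p(p(e))

1. p(h(p(h(h(h(h(h(e))))))))  →  p(p(h(h(h(h(h(e)))))))   [R2 at 1]
2. p(p(h(h(h(h(h(e)))))))  →  p(p(h(h(h(h(e))))))   [R2 at 1.1]
3. p(p(h(h(h(h(e))))))  →  p(p(h(h(h(e)))))   [R2 at 1.1]
4. p(p(h(h(h(e)))))  →  p(p(h(h(e))))   [R2 at 1.1]
5. p(p(h(h(e))))  →  p(p(h(e)))   [R2 at 1.1]
6. p(p(h(e)))  →  p(p(e))   [R2 at 1.1]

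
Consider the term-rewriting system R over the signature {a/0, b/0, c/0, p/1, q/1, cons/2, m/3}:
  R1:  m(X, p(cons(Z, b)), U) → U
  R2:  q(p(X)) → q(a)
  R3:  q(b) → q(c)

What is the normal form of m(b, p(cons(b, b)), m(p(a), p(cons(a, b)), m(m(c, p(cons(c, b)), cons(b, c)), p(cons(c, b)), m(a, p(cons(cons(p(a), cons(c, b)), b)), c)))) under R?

c

1. m(b, p(cons(b, b)), m(p(a), p(cons(a, b)), m(m(c, p(cons(c, b)), cons(b, c)), p(cons(c, b)), m(a, p(cons(cons(p(a), cons(c, b)), b)), c))))  →  m(p(a), p(cons(a, b)), m(m(c, p(cons(c, b)), cons(b, c)), p(cons(c, b)), m(a, p(cons(cons(p(a), cons(c, b)), b)), c)))   [R1 at ε]
2. m(p(a), p(cons(a, b)), m(m(c, p(cons(c, b)), cons(b, c)), p(cons(c, b)), m(a, p(cons(cons(p(a), cons(c, b)), b)), c)))  →  m(m(c, p(cons(c, b)), cons(b, c)), p(cons(c, b)), m(a, p(cons(cons(p(a), cons(c, b)), b)), c))   [R1 at ε]
3. m(m(c, p(cons(c, b)), cons(b, c)), p(cons(c, b)), m(a, p(cons(cons(p(a), cons(c, b)), b)), c))  →  m(a, p(cons(cons(p(a), cons(c, b)), b)), c)   [R1 at ε]
4. m(a, p(cons(cons(p(a), cons(c, b)), b)), c)  →  c   [R1 at ε]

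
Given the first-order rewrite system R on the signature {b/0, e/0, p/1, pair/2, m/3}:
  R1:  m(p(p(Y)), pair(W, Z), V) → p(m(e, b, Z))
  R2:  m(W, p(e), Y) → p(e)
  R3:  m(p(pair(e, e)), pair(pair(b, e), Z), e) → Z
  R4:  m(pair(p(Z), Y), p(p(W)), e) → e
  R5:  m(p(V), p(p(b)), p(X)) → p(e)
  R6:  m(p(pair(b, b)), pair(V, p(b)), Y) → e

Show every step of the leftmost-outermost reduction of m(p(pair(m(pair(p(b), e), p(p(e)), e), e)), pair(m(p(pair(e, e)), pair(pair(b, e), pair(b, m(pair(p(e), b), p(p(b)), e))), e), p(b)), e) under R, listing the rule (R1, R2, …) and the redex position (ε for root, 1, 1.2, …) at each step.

p(b)

1. m(p(pair(m(pair(p(b), e), p(p(e)), e), e)), pair(m(p(pair(e, e)), pair(pair(b, e), pair(b, m(pair(p(e), b), p(p(b)), e))), e), p(b)), e)  →  m(p(pair(e, e)), pair(m(p(pair(e, e)), pair(pair(b, e), pair(b, m(pair(p(e), b), p(p(b)), e))), e), p(b)), e)   [R4 at 1.1.1]
2. m(p(pair(e, e)), pair(m(p(pair(e, e)), pair(pair(b, e), pair(b, m(pair(p(e), b), p(p(b)), e))), e), p(b)), e)  →  m(p(pair(e, e)), pair(pair(b, m(pair(p(e), b), p(p(b)), e)), p(b)), e)   [R3 at 2.1]
3. m(p(pair(e, e)), pair(pair(b, m(pair(p(e), b), p(p(b)), e)), p(b)), e)  →  m(p(pair(e, e)), pair(pair(b, e), p(b)), e)   [R4 at 2.1.2]
4. m(p(pair(e, e)), pair(pair(b, e), p(b)), e)  →  p(b)   [R3 at ε]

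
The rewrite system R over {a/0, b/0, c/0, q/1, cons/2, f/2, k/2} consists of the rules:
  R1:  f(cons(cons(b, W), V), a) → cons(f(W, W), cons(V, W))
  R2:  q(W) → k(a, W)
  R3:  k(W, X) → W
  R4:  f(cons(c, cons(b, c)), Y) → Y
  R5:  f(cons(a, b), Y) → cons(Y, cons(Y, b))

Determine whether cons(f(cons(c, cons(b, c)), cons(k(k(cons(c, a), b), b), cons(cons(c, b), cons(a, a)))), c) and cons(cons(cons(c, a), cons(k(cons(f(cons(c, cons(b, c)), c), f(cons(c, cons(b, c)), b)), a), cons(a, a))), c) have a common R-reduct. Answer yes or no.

yes — NF(t₁) = cons(cons(cons(c, a), cons(cons(c, b), cons(a, a))), c), NF(t₂) = cons(cons(cons(c, a), cons(cons(c, b), cons(a, a))), c)

Reduce t₁ = cons(f(cons(c, cons(b, c)), cons(k(k(cons(c, a), b), b), cons(cons(c, b), cons(a, a)))), c):
1. cons(f(cons(c, cons(b, c)), cons(k(k(cons(c, a), b), b), cons(cons(c, b), cons(a, a)))), c)  →  cons(cons(k(k(cons(c, a), b), b), cons(cons(c, b), cons(a, a))), c)   [R4 at 1]
2. cons(cons(k(k(cons(c, a), b), b), cons(cons(c, b), cons(a, a))), c)  →  cons(cons(k(cons(c, a), b), cons(cons(c, b), cons(a, a))), c)   [R3 at 1.1]
3. cons(cons(k(cons(c, a), b), cons(cons(c, b), cons(a, a))), c)  →  cons(cons(cons(c, a), cons(cons(c, b), cons(a, a))), c)   [R3 at 1.1]

Reduce t₂ = cons(cons(cons(c, a), cons(k(cons(f(cons(c, cons(b, c)), c), f(cons(c, cons(b, c)), b)), a), cons(a, a))), c):
1. cons(cons(cons(c, a), cons(k(cons(f(cons(c, cons(b, c)), c), f(cons(c, cons(b, c)), b)), a), cons(a, a))), c)  →  cons(cons(cons(c, a), cons(cons(f(cons(c, cons(b, c)), c), f(cons(c, cons(b, c)), b)), cons(a, a))), c)   [R3 at 1.2.1]
2. cons(cons(cons(c, a), cons(cons(f(cons(c, cons(b, c)), c), f(cons(c, cons(b, c)), b)), cons(a, a))), c)  →  cons(cons(cons(c, a), cons(cons(c, f(cons(c, cons(b, c)), b)), cons(a, a))), c)   [R4 at 1.2.1.1]
3. cons(cons(cons(c, a), cons(cons(c, f(cons(c, cons(b, c)), b)), cons(a, a))), c)  →  cons(cons(cons(c, a), cons(cons(c, b), cons(a, a))), c)   [R4 at 1.2.1.2]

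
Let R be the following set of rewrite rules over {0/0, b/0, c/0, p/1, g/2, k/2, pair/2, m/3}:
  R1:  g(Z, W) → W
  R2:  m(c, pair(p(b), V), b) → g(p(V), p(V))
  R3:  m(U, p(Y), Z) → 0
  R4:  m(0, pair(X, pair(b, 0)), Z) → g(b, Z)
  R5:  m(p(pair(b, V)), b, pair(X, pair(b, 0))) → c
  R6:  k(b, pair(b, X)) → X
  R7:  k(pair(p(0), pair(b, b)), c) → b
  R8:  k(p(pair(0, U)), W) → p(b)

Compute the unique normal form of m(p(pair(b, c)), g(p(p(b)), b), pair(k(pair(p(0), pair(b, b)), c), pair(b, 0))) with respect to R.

1. m(p(pair(b, c)), g(p(p(b)), b), pair(k(pair(p(0), pair(b, b)), c), pair(b, 0)))  →  m(p(pair(b, c)), b, pair(k(pair(p(0), pair(b, b)), c), pair(b, 0)))   [R1 at 2]
2. m(p(pair(b, c)), b, pair(k(pair(p(0), pair(b, b)), c), pair(b, 0)))  →  c   [R5 at ε]

c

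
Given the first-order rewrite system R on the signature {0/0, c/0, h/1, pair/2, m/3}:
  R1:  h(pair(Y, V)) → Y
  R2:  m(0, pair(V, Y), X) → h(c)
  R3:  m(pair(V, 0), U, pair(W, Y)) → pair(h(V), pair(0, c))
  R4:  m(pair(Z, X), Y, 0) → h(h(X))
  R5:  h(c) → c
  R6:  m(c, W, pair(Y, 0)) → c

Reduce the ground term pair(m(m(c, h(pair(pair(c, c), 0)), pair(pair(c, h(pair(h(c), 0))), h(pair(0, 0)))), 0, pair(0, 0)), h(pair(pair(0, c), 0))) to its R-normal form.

pair(c, pair(0, c))

1. pair(m(m(c, h(pair(pair(c, c), 0)), pair(pair(c, h(pair(h(c), 0))), h(pair(0, 0)))), 0, pair(0, 0)), h(pair(pair(0, c), 0)))  →  pair(m(m(c, pair(c, c), pair(pair(c, h(pair(h(c), 0))), h(pair(0, 0)))), 0, pair(0, 0)), h(pair(pair(0, c), 0)))   [R1 at 1.1.2]
2. pair(m(m(c, pair(c, c), pair(pair(c, h(pair(h(c), 0))), h(pair(0, 0)))), 0, pair(0, 0)), h(pair(pair(0, c), 0)))  →  pair(m(m(c, pair(c, c), pair(pair(c, h(c)), h(pair(0, 0)))), 0, pair(0, 0)), h(pair(pair(0, c), 0)))   [R1 at 1.1.3.1.2]
3. pair(m(m(c, pair(c, c), pair(pair(c, h(c)), h(pair(0, 0)))), 0, pair(0, 0)), h(pair(pair(0, c), 0)))  →  pair(m(m(c, pair(c, c), pair(pair(c, c), h(pair(0, 0)))), 0, pair(0, 0)), h(pair(pair(0, c), 0)))   [R5 at 1.1.3.1.2]
4. pair(m(m(c, pair(c, c), pair(pair(c, c), h(pair(0, 0)))), 0, pair(0, 0)), h(pair(pair(0, c), 0)))  →  pair(m(m(c, pair(c, c), pair(pair(c, c), 0)), 0, pair(0, 0)), h(pair(pair(0, c), 0)))   [R1 at 1.1.3.2]
5. pair(m(m(c, pair(c, c), pair(pair(c, c), 0)), 0, pair(0, 0)), h(pair(pair(0, c), 0)))  →  pair(m(c, 0, pair(0, 0)), h(pair(pair(0, c), 0)))   [R6 at 1.1]
6. pair(m(c, 0, pair(0, 0)), h(pair(pair(0, c), 0)))  →  pair(c, h(pair(pair(0, c), 0)))   [R6 at 1]
7. pair(c, h(pair(pair(0, c), 0)))  →  pair(c, pair(0, c))   [R1 at 2]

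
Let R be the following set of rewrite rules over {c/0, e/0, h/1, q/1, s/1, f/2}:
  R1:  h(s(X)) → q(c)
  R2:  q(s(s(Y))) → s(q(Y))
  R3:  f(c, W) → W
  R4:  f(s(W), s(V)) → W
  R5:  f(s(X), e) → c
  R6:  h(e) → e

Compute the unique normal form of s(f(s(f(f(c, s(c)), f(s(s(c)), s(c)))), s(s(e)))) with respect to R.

s(c)

1. s(f(s(f(f(c, s(c)), f(s(s(c)), s(c)))), s(s(e))))  →  s(f(f(c, s(c)), f(s(s(c)), s(c))))   [R4 at 1]
2. s(f(f(c, s(c)), f(s(s(c)), s(c))))  →  s(f(s(c), f(s(s(c)), s(c))))   [R3 at 1.1]
3. s(f(s(c), f(s(s(c)), s(c))))  →  s(f(s(c), s(c)))   [R4 at 1.2]
4. s(f(s(c), s(c)))  →  s(c)   [R4 at 1]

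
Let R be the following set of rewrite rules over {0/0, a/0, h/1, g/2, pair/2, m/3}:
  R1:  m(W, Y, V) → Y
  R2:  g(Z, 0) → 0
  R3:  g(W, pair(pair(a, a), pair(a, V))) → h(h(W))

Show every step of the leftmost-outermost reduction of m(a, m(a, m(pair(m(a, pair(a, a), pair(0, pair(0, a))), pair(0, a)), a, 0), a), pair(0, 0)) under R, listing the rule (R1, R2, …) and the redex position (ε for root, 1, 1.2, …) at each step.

a

1. m(a, m(a, m(pair(m(a, pair(a, a), pair(0, pair(0, a))), pair(0, a)), a, 0), a), pair(0, 0))  →  m(a, m(pair(m(a, pair(a, a), pair(0, pair(0, a))), pair(0, a)), a, 0), a)   [R1 at ε]
2. m(a, m(pair(m(a, pair(a, a), pair(0, pair(0, a))), pair(0, a)), a, 0), a)  →  m(pair(m(a, pair(a, a), pair(0, pair(0, a))), pair(0, a)), a, 0)   [R1 at ε]
3. m(pair(m(a, pair(a, a), pair(0, pair(0, a))), pair(0, a)), a, 0)  →  a   [R1 at ε]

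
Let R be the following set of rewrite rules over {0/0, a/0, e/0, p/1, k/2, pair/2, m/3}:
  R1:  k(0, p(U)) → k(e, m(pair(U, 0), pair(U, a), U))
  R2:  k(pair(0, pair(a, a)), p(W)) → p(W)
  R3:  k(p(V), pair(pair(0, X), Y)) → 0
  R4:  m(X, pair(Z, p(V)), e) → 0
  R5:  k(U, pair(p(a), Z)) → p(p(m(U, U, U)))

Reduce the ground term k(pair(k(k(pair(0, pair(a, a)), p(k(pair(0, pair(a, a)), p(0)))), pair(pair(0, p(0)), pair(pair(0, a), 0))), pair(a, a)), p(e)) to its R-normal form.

p(e)

1. k(pair(k(k(pair(0, pair(a, a)), p(k(pair(0, pair(a, a)), p(0)))), pair(pair(0, p(0)), pair(pair(0, a), 0))), pair(a, a)), p(e))  →  k(pair(k(p(k(pair(0, pair(a, a)), p(0))), pair(pair(0, p(0)), pair(pair(0, a), 0))), pair(a, a)), p(e))   [R2 at 1.1.1]
2. k(pair(k(p(k(pair(0, pair(a, a)), p(0))), pair(pair(0, p(0)), pair(pair(0, a), 0))), pair(a, a)), p(e))  →  k(pair(0, pair(a, a)), p(e))   [R3 at 1.1]
3. k(pair(0, pair(a, a)), p(e))  →  p(e)   [R2 at ε]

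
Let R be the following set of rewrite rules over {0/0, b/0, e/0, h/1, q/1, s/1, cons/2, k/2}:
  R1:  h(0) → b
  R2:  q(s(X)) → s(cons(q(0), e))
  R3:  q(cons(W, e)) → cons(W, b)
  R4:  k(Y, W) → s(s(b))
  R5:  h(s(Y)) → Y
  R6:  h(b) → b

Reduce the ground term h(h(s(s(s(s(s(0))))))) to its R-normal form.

1. h(h(s(s(s(s(s(0)))))))  →  h(s(s(s(s(0)))))   [R5 at 1]
2. h(s(s(s(s(0)))))  →  s(s(s(0)))   [R5 at ε]

s(s(s(0)))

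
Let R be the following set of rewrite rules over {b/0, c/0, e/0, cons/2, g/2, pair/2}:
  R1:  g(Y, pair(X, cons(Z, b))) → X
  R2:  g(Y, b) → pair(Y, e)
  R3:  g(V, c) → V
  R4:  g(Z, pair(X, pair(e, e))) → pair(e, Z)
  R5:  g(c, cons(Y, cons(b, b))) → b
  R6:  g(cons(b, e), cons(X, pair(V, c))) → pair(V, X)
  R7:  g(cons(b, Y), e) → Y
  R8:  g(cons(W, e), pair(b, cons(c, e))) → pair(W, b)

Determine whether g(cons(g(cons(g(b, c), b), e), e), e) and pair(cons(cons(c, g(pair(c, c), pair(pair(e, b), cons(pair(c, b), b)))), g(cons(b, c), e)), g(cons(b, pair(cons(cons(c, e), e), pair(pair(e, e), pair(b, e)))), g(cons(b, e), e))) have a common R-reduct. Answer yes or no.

no — NF(t₁) = e, NF(t₂) = pair(cons(cons(c, pair(e, b)), c), pair(cons(cons(c, e), e), pair(pair(e, e), pair(b, e))))

Reduce t₁ = g(cons(g(cons(g(b, c), b), e), e), e):
1. g(cons(g(cons(g(b, c), b), e), e), e)  →  g(cons(g(cons(b, b), e), e), e)   [R3 at 1.1.1.1]
2. g(cons(g(cons(b, b), e), e), e)  →  g(cons(b, e), e)   [R7 at 1.1]
3. g(cons(b, e), e)  →  e   [R7 at ε]

Reduce t₂ = pair(cons(cons(c, g(pair(c, c), pair(pair(e, b), cons(pair(c, b), b)))), g(cons(b, c), e)), g(cons(b, pair(cons(cons(c, e), e), pair(pair(e, e), pair(b, e)))), g(cons(b, e), e))):
1. pair(cons(cons(c, g(pair(c, c), pair(pair(e, b), cons(pair(c, b), b)))), g(cons(b, c), e)), g(cons(b, pair(cons(cons(c, e), e), pair(pair(e, e), pair(b, e)))), g(cons(b, e), e)))  →  pair(cons(cons(c, pair(e, b)), g(cons(b, c), e)), g(cons(b, pair(cons(cons(c, e), e), pair(pair(e, e), pair(b, e)))), g(cons(b, e), e)))   [R1 at 1.1.2]
2. pair(cons(cons(c, pair(e, b)), g(cons(b, c), e)), g(cons(b, pair(cons(cons(c, e), e), pair(pair(e, e), pair(b, e)))), g(cons(b, e), e)))  →  pair(cons(cons(c, pair(e, b)), c), g(cons(b, pair(cons(cons(c, e), e), pair(pair(e, e), pair(b, e)))), g(cons(b, e), e)))   [R7 at 1.2]
3. pair(cons(cons(c, pair(e, b)), c), g(cons(b, pair(cons(cons(c, e), e), pair(pair(e, e), pair(b, e)))), g(cons(b, e), e)))  →  pair(cons(cons(c, pair(e, b)), c), g(cons(b, pair(cons(cons(c, e), e), pair(pair(e, e), pair(b, e)))), e))   [R7 at 2.2]
4. pair(cons(cons(c, pair(e, b)), c), g(cons(b, pair(cons(cons(c, e), e), pair(pair(e, e), pair(b, e)))), e))  →  pair(cons(cons(c, pair(e, b)), c), pair(cons(cons(c, e), e), pair(pair(e, e), pair(b, e))))   [R7 at 2]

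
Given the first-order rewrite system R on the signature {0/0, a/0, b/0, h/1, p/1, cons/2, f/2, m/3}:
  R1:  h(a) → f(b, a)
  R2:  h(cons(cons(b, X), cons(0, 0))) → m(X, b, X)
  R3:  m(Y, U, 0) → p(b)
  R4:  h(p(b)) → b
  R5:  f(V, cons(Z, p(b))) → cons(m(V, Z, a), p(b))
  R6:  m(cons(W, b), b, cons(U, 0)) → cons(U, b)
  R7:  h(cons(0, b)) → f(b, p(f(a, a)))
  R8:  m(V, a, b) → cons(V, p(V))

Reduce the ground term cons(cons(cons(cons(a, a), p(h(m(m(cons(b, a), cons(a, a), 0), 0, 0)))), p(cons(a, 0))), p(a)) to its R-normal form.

cons(cons(cons(cons(a, a), p(b)), p(cons(a, 0))), p(a))

1. cons(cons(cons(cons(a, a), p(h(m(m(cons(b, a), cons(a, a), 0), 0, 0)))), p(cons(a, 0))), p(a))  →  cons(cons(cons(cons(a, a), p(h(p(b)))), p(cons(a, 0))), p(a))   [R3 at 1.1.2.1.1]
2. cons(cons(cons(cons(a, a), p(h(p(b)))), p(cons(a, 0))), p(a))  →  cons(cons(cons(cons(a, a), p(b)), p(cons(a, 0))), p(a))   [R4 at 1.1.2.1]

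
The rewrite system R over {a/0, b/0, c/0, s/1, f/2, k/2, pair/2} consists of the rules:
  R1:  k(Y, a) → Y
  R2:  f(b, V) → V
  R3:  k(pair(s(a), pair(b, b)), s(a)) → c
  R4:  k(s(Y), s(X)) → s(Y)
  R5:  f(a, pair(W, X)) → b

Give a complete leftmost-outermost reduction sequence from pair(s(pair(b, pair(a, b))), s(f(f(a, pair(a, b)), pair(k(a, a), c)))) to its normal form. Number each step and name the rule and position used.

pair(s(pair(b, pair(a, b))), s(pair(a, c)))

1. pair(s(pair(b, pair(a, b))), s(f(f(a, pair(a, b)), pair(k(a, a), c))))  →  pair(s(pair(b, pair(a, b))), s(f(b, pair(k(a, a), c))))   [R5 at 2.1.1]
2. pair(s(pair(b, pair(a, b))), s(f(b, pair(k(a, a), c))))  →  pair(s(pair(b, pair(a, b))), s(pair(k(a, a), c)))   [R2 at 2.1]
3. pair(s(pair(b, pair(a, b))), s(pair(k(a, a), c)))  →  pair(s(pair(b, pair(a, b))), s(pair(a, c)))   [R1 at 2.1.1]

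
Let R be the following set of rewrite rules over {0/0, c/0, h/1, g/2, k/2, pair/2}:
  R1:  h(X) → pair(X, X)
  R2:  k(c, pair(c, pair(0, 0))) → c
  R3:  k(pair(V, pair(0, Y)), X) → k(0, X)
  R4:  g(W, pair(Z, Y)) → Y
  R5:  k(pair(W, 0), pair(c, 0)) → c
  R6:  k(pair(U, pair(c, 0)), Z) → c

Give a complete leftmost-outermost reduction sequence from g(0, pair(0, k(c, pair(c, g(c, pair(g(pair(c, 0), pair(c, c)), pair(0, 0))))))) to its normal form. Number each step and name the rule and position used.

1. g(0, pair(0, k(c, pair(c, g(c, pair(g(pair(c, 0), pair(c, c)), pair(0, 0)))))))  →  k(c, pair(c, g(c, pair(g(pair(c, 0), pair(c, c)), pair(0, 0)))))   [R4 at ε]
2. k(c, pair(c, g(c, pair(g(pair(c, 0), pair(c, c)), pair(0, 0)))))  →  k(c, pair(c, pair(0, 0)))   [R4 at 2.2]
3. k(c, pair(c, pair(0, 0)))  →  c   [R2 at ε]

c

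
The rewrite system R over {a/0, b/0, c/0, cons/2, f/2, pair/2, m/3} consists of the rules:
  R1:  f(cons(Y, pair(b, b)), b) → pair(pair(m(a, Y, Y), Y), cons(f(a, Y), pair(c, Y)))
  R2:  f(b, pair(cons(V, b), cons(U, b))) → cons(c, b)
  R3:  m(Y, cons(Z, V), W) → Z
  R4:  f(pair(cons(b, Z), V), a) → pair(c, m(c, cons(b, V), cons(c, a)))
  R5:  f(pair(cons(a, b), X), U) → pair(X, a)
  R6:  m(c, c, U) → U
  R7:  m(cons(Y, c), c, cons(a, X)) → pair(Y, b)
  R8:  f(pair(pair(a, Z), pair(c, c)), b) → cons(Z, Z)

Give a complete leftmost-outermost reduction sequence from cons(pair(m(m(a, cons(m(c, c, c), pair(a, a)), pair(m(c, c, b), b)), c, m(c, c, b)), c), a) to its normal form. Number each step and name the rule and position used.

cons(pair(b, c), a)

1. cons(pair(m(m(a, cons(m(c, c, c), pair(a, a)), pair(m(c, c, b), b)), c, m(c, c, b)), c), a)  →  cons(pair(m(m(c, c, c), c, m(c, c, b)), c), a)   [R3 at 1.1.1]
2. cons(pair(m(m(c, c, c), c, m(c, c, b)), c), a)  →  cons(pair(m(c, c, m(c, c, b)), c), a)   [R6 at 1.1.1]
3. cons(pair(m(c, c, m(c, c, b)), c), a)  →  cons(pair(m(c, c, b), c), a)   [R6 at 1.1]
4. cons(pair(m(c, c, b), c), a)  →  cons(pair(b, c), a)   [R6 at 1.1]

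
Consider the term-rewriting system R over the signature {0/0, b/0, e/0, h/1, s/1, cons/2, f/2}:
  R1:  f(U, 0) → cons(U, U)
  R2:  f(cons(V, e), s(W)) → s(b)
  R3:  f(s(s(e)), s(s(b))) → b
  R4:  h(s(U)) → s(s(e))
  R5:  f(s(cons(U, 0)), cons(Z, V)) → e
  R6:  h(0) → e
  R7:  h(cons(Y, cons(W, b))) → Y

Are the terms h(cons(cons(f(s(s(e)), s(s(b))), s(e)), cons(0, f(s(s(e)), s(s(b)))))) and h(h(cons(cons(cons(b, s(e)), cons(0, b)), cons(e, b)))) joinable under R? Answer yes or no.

Reduce t₁ = h(cons(cons(f(s(s(e)), s(s(b))), s(e)), cons(0, f(s(s(e)), s(s(b)))))):
1. h(cons(cons(f(s(s(e)), s(s(b))), s(e)), cons(0, f(s(s(e)), s(s(b))))))  →  h(cons(cons(b, s(e)), cons(0, f(s(s(e)), s(s(b))))))   [R3 at 1.1.1]
2. h(cons(cons(b, s(e)), cons(0, f(s(s(e)), s(s(b))))))  →  h(cons(cons(b, s(e)), cons(0, b)))   [R3 at 1.2.2]
3. h(cons(cons(b, s(e)), cons(0, b)))  →  cons(b, s(e))   [R7 at ε]

Reduce t₂ = h(h(cons(cons(cons(b, s(e)), cons(0, b)), cons(e, b)))):
1. h(h(cons(cons(cons(b, s(e)), cons(0, b)), cons(e, b))))  →  h(cons(cons(b, s(e)), cons(0, b)))   [R7 at 1]
2. h(cons(cons(b, s(e)), cons(0, b)))  →  cons(b, s(e))   [R7 at ε]

yes — NF(t₁) = cons(b, s(e)), NF(t₂) = cons(b, s(e))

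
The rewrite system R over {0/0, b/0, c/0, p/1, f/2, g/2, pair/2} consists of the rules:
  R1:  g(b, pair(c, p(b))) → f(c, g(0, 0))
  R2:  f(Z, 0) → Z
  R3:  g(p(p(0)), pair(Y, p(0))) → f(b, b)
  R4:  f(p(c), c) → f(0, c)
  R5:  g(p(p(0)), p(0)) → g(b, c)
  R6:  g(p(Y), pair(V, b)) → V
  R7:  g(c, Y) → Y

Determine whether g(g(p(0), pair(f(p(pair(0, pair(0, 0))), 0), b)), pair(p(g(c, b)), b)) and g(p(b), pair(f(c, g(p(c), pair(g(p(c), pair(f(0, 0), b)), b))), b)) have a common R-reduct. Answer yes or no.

Reduce t₁ = g(g(p(0), pair(f(p(pair(0, pair(0, 0))), 0), b)), pair(p(g(c, b)), b)):
1. g(g(p(0), pair(f(p(pair(0, pair(0, 0))), 0), b)), pair(p(g(c, b)), b))  →  g(f(p(pair(0, pair(0, 0))), 0), pair(p(g(c, b)), b))   [R6 at 1]
2. g(f(p(pair(0, pair(0, 0))), 0), pair(p(g(c, b)), b))  →  g(p(pair(0, pair(0, 0))), pair(p(g(c, b)), b))   [R2 at 1]
3. g(p(pair(0, pair(0, 0))), pair(p(g(c, b)), b))  →  p(g(c, b))   [R6 at ε]
4. p(g(c, b))  →  p(b)   [R7 at 1]

Reduce t₂ = g(p(b), pair(f(c, g(p(c), pair(g(p(c), pair(f(0, 0), b)), b))), b)):
1. g(p(b), pair(f(c, g(p(c), pair(g(p(c), pair(f(0, 0), b)), b))), b))  →  f(c, g(p(c), pair(g(p(c), pair(f(0, 0), b)), b)))   [R6 at ε]
2. f(c, g(p(c), pair(g(p(c), pair(f(0, 0), b)), b)))  →  f(c, g(p(c), pair(f(0, 0), b)))   [R6 at 2]
3. f(c, g(p(c), pair(f(0, 0), b)))  →  f(c, f(0, 0))   [R6 at 2]
4. f(c, f(0, 0))  →  f(c, 0)   [R2 at 2]
5. f(c, 0)  →  c   [R2 at ε]

no — NF(t₁) = p(b), NF(t₂) = c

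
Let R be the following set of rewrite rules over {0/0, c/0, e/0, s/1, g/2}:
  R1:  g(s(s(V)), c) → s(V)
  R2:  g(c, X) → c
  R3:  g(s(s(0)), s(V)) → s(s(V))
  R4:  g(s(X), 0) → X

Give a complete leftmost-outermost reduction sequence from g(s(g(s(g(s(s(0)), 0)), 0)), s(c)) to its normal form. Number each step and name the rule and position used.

1. g(s(g(s(g(s(s(0)), 0)), 0)), s(c))  →  g(s(g(s(s(0)), 0)), s(c))   [R4 at 1.1]
2. g(s(g(s(s(0)), 0)), s(c))  →  g(s(s(0)), s(c))   [R4 at 1.1]
3. g(s(s(0)), s(c))  →  s(s(c))   [R3 at ε]

s(s(c))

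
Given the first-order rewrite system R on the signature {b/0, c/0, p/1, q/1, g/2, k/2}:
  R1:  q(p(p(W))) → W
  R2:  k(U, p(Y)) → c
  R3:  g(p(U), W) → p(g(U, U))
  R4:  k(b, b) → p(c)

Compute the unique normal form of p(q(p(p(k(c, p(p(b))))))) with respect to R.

p(c)

1. p(q(p(p(k(c, p(p(b)))))))  →  p(k(c, p(p(b))))   [R1 at 1]
2. p(k(c, p(p(b))))  →  p(c)   [R2 at 1]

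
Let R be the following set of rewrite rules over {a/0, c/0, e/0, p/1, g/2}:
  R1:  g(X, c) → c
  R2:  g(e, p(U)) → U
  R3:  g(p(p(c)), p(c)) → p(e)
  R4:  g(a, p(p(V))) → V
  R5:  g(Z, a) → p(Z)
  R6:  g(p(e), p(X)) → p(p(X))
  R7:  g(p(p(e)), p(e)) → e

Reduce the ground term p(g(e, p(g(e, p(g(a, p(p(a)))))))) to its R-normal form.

1. p(g(e, p(g(e, p(g(a, p(p(a))))))))  →  p(g(e, p(g(a, p(p(a))))))   [R2 at 1]
2. p(g(e, p(g(a, p(p(a))))))  →  p(g(a, p(p(a))))   [R2 at 1]
3. p(g(a, p(p(a))))  →  p(a)   [R4 at 1]

p(a)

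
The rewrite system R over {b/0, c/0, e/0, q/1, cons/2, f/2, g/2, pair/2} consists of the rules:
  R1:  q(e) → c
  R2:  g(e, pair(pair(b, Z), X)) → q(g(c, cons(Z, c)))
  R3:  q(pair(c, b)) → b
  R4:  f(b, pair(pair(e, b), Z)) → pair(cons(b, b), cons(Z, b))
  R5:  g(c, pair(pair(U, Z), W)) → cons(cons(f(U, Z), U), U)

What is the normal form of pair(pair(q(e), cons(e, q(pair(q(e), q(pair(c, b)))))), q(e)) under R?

pair(pair(c, cons(e, b)), c)

1. pair(pair(q(e), cons(e, q(pair(q(e), q(pair(c, b)))))), q(e))  →  pair(pair(c, cons(e, q(pair(q(e), q(pair(c, b)))))), q(e))   [R1 at 1.1]
2. pair(pair(c, cons(e, q(pair(q(e), q(pair(c, b)))))), q(e))  →  pair(pair(c, cons(e, q(pair(c, q(pair(c, b)))))), q(e))   [R1 at 1.2.2.1.1]
3. pair(pair(c, cons(e, q(pair(c, q(pair(c, b)))))), q(e))  →  pair(pair(c, cons(e, q(pair(c, b)))), q(e))   [R3 at 1.2.2.1.2]
4. pair(pair(c, cons(e, q(pair(c, b)))), q(e))  →  pair(pair(c, cons(e, b)), q(e))   [R3 at 1.2.2]
5. pair(pair(c, cons(e, b)), q(e))  →  pair(pair(c, cons(e, b)), c)   [R1 at 2]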